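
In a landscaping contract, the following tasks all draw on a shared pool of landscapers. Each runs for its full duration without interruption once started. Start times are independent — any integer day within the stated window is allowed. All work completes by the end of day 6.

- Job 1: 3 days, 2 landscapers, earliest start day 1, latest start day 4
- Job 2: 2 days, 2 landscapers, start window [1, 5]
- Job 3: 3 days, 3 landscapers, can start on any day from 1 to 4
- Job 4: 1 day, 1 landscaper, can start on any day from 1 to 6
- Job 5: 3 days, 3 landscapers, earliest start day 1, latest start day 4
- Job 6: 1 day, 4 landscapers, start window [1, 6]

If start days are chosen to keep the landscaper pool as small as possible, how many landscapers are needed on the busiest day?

6

Early-start (Job 1@1, Job 2@1, Job 3@1, Job 4@1, Job 5@1, Job 6@1) gives peak 15: d1:15  d2:10  d3:8  d4:0  d5:0  d6:0.
Shift Job 3→4, Job 5→4, Job 6→3.
Schedule Job 1@1, Job 2@1, Job 3@4, Job 4@1, Job 5@4, Job 6@3: d1:5  d2:4  d3:6  d4:6  d5:6  d6:6 — peak 6.
Total landscaper-days = 33 over 6 days ⇒ peak ≥ ⌈33/6⌉ = 6, so 6 is optimal.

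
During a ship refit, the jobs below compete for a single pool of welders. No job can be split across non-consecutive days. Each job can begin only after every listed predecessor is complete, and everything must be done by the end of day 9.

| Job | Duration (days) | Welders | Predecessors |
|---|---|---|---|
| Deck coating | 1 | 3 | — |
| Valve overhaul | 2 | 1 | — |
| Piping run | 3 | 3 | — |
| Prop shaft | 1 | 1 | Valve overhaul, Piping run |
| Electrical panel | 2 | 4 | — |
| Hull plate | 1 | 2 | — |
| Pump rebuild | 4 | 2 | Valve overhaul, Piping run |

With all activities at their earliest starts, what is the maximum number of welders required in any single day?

13

Early-start schedule: Deck coating@1, Valve overhaul@1, Piping run@1, Prop shaft@4, Electrical panel@1, Hull plate@1, Pump rebuild@4.
Load per day: day 1: 13, day 2: 8, day 3: 3, day 4: 3, day 5: 2, day 6: 2, day 7: 2, day 8: 0, day 9: 0.
Peak is 13.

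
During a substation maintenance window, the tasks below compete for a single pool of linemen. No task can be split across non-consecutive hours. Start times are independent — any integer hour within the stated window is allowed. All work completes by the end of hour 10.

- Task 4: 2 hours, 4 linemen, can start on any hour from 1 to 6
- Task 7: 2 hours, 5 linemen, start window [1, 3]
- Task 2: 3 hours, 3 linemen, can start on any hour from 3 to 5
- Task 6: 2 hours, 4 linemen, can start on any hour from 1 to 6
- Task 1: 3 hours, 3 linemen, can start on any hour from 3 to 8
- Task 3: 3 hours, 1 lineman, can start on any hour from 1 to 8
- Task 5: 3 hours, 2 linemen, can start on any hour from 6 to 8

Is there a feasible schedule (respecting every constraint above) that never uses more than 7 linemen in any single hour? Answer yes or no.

Schedule Task 4@1, Task 7@3, Task 2@5, Task 6@5, Task 1@7, Task 3@1, Task 5@8: h1:5  h2:5  h3:6  h4:5  h5:7  h6:7  h7:6  h8:5  h9:5  h10:2 — peak 7 ≤ 7.

yes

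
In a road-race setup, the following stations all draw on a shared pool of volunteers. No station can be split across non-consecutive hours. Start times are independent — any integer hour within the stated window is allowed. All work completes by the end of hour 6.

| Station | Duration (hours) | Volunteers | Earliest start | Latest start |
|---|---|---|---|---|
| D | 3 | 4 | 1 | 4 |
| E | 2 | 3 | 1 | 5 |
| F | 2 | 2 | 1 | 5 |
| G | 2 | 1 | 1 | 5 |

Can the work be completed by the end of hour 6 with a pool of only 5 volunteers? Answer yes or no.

Schedule D@1, E@4, F@4, G@1: h1:5  h2:5  h3:4  h4:5  h5:5  h6:0 — peak 5 ≤ 5.

yes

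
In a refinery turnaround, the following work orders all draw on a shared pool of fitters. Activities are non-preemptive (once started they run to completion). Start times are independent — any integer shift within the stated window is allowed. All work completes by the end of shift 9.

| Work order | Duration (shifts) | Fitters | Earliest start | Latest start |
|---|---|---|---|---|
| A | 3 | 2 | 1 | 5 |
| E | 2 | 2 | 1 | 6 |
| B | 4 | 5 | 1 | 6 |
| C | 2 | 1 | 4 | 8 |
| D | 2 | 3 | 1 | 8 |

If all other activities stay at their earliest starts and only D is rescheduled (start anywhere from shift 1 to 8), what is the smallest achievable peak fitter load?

D@1: s1:12  s2:12  s3:7  s4:6  s5:1  s6:0  s7:0  s8:0  s9:0 → peak 12
D@2: s1:9  s2:12  s3:10  s4:6  s5:1  s6:0  s7:0  s8:0  s9:0 → peak 12
D@3: s1:9  s2:9  s3:10  s4:9  s5:1  s6:0  s7:0  s8:0  s9:0 → peak 10
D@4: s1:9  s2:9  s3:7  s4:9  s5:4  s6:0  s7:0  s8:0  s9:0 → peak 9
D@5: s1:9  s2:9  s3:7  s4:6  s5:4  s6:3  s7:0  s8:0  s9:0 → peak 9
D@6: s1:9  s2:9  s3:7  s4:6  s5:1  s6:3  s7:3  s8:0  s9:0 → peak 9
D@7: s1:9  s2:9  s3:7  s4:6  s5:1  s6:0  s7:3  s8:3  s9:0 → peak 9
D@8: s1:9  s2:9  s3:7  s4:6  s5:1  s6:0  s7:0  s8:3  s9:3 → peak 9
Best is D@4, peak 9.

9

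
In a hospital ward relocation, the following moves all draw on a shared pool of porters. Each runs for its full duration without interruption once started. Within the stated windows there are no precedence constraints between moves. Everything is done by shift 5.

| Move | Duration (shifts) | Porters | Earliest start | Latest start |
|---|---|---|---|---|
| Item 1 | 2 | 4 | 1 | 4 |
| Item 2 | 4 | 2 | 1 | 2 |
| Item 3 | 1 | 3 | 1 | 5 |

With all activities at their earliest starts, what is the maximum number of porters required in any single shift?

Early-start schedule: Item 1@1, Item 2@1, Item 3@1.
Load per shift: shift 1: 9, shift 2: 6, shift 3: 2, shift 4: 2, shift 5: 0.
Peak is 9.

9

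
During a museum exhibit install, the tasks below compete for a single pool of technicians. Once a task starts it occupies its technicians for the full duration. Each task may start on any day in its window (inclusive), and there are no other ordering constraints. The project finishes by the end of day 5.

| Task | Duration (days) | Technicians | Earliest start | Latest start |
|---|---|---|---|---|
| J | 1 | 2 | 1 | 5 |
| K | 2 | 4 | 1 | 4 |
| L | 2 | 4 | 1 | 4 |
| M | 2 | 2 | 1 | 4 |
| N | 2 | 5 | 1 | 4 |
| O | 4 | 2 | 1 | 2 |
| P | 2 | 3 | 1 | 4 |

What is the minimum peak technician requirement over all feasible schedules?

11

Early-start (J@1, K@1, L@1, M@1, N@1, O@1, P@1) gives peak 22: d1:22  d2:20  d3:2  d4:2  d5:0.
Shift L→3, N→3, O→2.
Schedule J@1, K@1, L@3, M@1, N@3, O@2, P@1: d1:11  d2:11  d3:11  d4:11  d5:2 — peak 11.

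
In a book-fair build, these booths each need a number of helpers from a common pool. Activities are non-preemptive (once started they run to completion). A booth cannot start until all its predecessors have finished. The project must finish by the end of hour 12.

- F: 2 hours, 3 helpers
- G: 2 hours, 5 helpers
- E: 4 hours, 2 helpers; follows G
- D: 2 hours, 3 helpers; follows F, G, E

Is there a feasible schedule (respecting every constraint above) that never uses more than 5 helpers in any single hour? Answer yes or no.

Schedule F@1, G@3, E@5, D@9: h1:3  h2:3  h3:5  h4:5  h5:2  h6:2  h7:2  h8:2  h9:3  h10:3  h11:0  h12:0 — peak 5 ≤ 5.

yes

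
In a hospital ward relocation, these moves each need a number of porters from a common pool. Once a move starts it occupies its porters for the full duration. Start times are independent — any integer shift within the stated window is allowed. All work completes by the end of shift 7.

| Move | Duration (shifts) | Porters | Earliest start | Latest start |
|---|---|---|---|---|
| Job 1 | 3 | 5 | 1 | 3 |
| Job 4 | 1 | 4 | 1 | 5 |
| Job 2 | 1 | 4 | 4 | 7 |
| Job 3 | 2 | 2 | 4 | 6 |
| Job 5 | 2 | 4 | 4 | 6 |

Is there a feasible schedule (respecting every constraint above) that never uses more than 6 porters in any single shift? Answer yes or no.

yes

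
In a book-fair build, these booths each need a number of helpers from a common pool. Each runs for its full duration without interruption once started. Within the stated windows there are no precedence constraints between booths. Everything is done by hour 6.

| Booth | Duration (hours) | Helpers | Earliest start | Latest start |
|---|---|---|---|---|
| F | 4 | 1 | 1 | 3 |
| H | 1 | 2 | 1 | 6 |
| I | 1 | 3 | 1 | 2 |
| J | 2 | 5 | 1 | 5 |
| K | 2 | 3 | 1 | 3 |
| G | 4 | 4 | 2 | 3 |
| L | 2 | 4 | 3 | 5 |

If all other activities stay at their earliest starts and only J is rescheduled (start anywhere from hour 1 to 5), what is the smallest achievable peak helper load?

9

J@1: h1:14  h2:13  h3:9  h4:9  h5:4  h6:0 → peak 14
J@2: h1:9  h2:13  h3:14  h4:9  h5:4  h6:0 → peak 14
J@3: h1:9  h2:8  h3:14  h4:14  h5:4  h6:0 → peak 14
J@4: h1:9  h2:8  h3:9  h4:14  h5:9  h6:0 → peak 14
J@5: h1:9  h2:8  h3:9  h4:9  h5:9  h6:5 → peak 9
Best is J@5, peak 9.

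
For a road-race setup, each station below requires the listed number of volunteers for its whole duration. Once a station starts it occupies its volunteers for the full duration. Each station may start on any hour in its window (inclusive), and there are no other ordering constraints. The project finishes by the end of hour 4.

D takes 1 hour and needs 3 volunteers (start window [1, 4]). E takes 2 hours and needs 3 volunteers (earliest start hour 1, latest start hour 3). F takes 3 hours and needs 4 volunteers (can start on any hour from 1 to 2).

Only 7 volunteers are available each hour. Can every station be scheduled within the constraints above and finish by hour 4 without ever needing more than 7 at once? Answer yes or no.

Schedule D@1, E@1, F@2: h1:6  h2:7  h3:4  h4:4 — peak 7 ≤ 7.

yes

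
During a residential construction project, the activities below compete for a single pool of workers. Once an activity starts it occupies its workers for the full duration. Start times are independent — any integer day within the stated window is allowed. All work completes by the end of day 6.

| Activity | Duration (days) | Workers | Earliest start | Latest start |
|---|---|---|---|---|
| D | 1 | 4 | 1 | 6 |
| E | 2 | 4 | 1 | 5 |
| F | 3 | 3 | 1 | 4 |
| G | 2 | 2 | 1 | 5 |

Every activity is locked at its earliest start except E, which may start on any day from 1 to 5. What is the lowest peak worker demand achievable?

E@1: d1:13  d2:9  d3:3  d4:0  d5:0  d6:0 → peak 13
E@2: d1:9  d2:9  d3:7  d4:0  d5:0  d6:0 → peak 9
E@3: d1:9  d2:5  d3:7  d4:4  d5:0  d6:0 → peak 9
E@4: d1:9  d2:5  d3:3  d4:4  d5:4  d6:0 → peak 9
E@5: d1:9  d2:5  d3:3  d4:0  d5:4  d6:4 → peak 9
Best is E@2, peak 9.

9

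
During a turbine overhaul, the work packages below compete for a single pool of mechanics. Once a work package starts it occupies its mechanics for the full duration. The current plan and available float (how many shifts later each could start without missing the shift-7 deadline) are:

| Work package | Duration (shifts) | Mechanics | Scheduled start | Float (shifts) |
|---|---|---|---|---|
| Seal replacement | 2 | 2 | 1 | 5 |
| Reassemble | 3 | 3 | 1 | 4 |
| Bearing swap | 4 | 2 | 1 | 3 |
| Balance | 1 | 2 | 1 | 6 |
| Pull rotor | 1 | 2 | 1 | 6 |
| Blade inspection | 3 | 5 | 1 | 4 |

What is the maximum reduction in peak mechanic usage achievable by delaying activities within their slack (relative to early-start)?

Early-start peak: s1:16  s2:12  s3:10  s4:2  s5:0  s6:0  s7:0 ⇒ 16.
Leveled (Seal replacement@1, Reassemble@1, Bearing swap@1, Balance@3, Pull rotor@4, Blade inspection@5): s1:7  s2:7  s3:7  s4:4  s5:5  s6:5  s7:5 ⇒ 7.
Reduction 16 − 7 = 9.

9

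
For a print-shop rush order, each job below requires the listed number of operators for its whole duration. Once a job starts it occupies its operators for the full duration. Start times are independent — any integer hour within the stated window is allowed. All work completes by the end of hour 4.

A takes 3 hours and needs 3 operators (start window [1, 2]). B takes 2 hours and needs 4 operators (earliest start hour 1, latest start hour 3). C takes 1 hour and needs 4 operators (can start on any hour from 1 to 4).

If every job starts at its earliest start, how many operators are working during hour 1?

At early start, hour 1 has: A, B, C.
Demand: 3 + 4 + 4 = 11.

11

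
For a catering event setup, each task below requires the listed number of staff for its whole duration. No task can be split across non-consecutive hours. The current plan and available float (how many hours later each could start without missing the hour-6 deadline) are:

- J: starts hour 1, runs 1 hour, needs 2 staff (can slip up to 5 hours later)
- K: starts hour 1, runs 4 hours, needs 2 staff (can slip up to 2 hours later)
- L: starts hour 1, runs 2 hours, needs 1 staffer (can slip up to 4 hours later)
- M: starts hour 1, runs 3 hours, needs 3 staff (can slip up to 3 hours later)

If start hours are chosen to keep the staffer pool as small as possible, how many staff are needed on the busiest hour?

Early-start (J@1, K@1, L@1, M@1) gives peak 8: h1:8  h2:6  h3:5  h4:2  h5:0  h6:0.
Shift M→3.
Schedule J@1, K@1, L@1, M@3: h1:5  h2:3  h3:5  h4:5  h5:3  h6:0 — peak 5.

5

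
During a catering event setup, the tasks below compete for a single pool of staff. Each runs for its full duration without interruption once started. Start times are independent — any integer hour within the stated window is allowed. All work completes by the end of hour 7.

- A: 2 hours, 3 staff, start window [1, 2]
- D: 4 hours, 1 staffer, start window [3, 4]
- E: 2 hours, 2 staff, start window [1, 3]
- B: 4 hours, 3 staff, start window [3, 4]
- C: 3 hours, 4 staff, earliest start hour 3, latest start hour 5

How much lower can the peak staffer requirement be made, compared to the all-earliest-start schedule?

Early-start peak: h1:5  h2:5  h3:8  h4:8  h5:8  h6:4  h7:0 ⇒ 8.
Leveled (A@1, D@3, E@1, B@3, C@3): h1:5  h2:5  h3:8  h4:8  h5:8  h6:4  h7:0 ⇒ 8.
Reduction 8 − 8 = 0.

0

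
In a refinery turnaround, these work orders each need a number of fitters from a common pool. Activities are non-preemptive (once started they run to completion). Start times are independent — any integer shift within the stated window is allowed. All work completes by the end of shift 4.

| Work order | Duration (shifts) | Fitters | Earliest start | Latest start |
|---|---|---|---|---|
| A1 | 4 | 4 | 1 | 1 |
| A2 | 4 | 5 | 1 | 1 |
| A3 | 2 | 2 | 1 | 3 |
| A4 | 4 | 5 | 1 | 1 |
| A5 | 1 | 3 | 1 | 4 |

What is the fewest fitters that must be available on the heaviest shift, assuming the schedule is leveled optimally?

Early-start (A1@1, A2@1, A3@1, A4@1, A5@1) gives peak 19: s1:19  s2:16  s3:14  s4:14.
Shift A5→3.
Schedule A1@1, A2@1, A3@1, A4@1, A5@3: s1:16  s2:16  s3:17  s4:14 — peak 17.
No arrangement of the 12 feasible schedules does better.

17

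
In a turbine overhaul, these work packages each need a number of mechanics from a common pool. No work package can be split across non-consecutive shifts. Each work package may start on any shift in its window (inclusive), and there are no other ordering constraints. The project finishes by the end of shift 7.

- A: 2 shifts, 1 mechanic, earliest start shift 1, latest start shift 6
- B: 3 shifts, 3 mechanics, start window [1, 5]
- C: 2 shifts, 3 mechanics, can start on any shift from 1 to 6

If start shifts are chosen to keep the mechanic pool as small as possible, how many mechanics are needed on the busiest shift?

3

Early-start (A@1, B@1, C@1) gives peak 7: s1:7  s2:7  s3:3  s4:0  s5:0  s6:0  s7:0.
Shift B→3, C→6.
Schedule A@1, B@3, C@6: s1:1  s2:1  s3:3  s4:3  s5:3  s6:3  s7:3 — peak 3.
Total mechanic-shifts = 17 over 7 shifts ⇒ peak ≥ ⌈17/7⌉ = 3, so 3 is optimal.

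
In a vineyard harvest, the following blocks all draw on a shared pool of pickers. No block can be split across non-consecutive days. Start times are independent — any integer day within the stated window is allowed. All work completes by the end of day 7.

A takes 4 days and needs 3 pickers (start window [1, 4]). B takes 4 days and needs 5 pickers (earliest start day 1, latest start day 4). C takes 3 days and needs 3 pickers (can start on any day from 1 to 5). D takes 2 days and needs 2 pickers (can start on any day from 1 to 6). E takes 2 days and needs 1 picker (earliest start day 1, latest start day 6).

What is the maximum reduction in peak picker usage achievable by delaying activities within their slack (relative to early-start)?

Early-start peak: d1:14  d2:14  d3:11  d4:8  d5:0  d6:0  d7:0 ⇒ 14.
Leveled (A@1, B@1, C@5, D@5, E@5): d1:8  d2:8  d3:8  d4:8  d5:6  d6:6  d7:3 ⇒ 8.
Reduction 14 − 8 = 6.

6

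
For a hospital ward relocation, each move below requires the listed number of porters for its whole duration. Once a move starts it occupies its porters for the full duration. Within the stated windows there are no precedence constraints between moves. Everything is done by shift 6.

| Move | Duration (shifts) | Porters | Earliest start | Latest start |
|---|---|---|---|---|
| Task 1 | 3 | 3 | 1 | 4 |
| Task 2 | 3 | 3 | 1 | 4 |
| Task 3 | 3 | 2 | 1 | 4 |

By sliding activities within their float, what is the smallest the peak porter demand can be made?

5

Early-start (Task 1@1, Task 2@1, Task 3@1) gives peak 8: s1:8  s2:8  s3:8  s4:0  s5:0  s6:0.
Shift Task 2→4.
Schedule Task 1@1, Task 2@4, Task 3@1: s1:5  s2:5  s3:5  s4:3  s5:3  s6:3 — peak 5.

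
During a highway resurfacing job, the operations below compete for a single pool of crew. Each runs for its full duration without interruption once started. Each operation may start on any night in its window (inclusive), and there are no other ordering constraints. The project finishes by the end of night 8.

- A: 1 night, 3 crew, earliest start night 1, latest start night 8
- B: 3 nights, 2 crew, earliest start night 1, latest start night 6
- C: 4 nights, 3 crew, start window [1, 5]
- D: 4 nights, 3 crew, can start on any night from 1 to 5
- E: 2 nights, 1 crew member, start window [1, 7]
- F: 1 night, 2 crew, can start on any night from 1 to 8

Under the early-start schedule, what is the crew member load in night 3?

8

At early start, night 3 has: B, C, D.
Demand: 2 + 3 + 3 = 8.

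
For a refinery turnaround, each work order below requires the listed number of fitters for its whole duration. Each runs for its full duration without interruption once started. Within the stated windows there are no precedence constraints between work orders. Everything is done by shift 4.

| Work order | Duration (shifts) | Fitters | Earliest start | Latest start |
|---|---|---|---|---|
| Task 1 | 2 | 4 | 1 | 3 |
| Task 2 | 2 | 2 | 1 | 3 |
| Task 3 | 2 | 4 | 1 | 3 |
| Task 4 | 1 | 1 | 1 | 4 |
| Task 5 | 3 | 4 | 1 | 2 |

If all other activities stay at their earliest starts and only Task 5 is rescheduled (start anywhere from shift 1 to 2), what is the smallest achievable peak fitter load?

Task 5@1: s1:15  s2:14  s3:4  s4:0 → peak 15
Task 5@2: s1:11  s2:14  s3:4  s4:4 → peak 14
Best is Task 5@2, peak 14.

14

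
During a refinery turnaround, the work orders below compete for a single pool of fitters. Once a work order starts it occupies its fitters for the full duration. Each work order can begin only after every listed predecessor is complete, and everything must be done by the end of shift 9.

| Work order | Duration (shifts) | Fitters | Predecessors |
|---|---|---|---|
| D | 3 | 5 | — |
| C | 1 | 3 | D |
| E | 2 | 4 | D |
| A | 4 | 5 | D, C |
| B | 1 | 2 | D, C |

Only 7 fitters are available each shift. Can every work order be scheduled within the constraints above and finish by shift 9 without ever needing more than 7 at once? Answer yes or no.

yes

Schedule D@1, C@4, E@4, A@6, B@5: s1:5  s2:5  s3:5  s4:7  s5:6  s6:5  s7:5  s8:5  s9:5 — peak 7 ≤ 7.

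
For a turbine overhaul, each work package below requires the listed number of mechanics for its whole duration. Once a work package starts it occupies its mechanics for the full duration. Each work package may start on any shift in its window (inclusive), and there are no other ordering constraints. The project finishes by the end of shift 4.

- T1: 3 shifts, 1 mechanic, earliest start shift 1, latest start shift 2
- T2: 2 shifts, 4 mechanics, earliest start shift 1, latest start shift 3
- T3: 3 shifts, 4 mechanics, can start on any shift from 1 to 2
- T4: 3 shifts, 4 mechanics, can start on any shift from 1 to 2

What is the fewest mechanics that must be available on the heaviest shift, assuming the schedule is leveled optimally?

13

Schedule T1@1, T2@1, T3@1, T4@1: s1:13  s2:13  s3:9  s4:0 — peak 13.
No arrangement of the 24 feasible schedules does better.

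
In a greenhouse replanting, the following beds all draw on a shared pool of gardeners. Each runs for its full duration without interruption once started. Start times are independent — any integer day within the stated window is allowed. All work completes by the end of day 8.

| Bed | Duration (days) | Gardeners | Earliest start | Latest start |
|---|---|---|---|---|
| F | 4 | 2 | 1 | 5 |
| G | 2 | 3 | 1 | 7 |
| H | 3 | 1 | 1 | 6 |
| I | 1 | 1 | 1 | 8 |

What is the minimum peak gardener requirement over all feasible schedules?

Early-start (F@1, G@1, H@1, I@1) gives peak 7: d1:7  d2:6  d3:3  d4:2  d5:0  d6:0  d7:0  d8:0.
Shift G→5, I→4.
Schedule F@1, G@5, H@1, I@4: d1:3  d2:3  d3:3  d4:3  d5:3  d6:3  d7:0  d8:0 — peak 3.
Total gardener-days = 18 over 8 days ⇒ peak ≥ ⌈18/8⌉ = 3, so 3 is optimal.

3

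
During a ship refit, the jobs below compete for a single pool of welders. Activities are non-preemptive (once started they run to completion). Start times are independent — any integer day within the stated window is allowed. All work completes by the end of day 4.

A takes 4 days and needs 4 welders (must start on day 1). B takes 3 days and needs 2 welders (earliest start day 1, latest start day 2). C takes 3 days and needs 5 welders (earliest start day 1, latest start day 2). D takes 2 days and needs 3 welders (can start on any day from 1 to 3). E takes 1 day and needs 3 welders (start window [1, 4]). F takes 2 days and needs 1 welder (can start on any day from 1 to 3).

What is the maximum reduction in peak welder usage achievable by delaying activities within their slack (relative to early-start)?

Early-start peak: d1:18  d2:15  d3:11  d4:4 ⇒ 18.
Leveled (A@1, B@1, C@1, D@1, E@4, F@3): d1:14  d2:14  d3:12  d4:8 ⇒ 14.
Reduction 18 − 14 = 4.

4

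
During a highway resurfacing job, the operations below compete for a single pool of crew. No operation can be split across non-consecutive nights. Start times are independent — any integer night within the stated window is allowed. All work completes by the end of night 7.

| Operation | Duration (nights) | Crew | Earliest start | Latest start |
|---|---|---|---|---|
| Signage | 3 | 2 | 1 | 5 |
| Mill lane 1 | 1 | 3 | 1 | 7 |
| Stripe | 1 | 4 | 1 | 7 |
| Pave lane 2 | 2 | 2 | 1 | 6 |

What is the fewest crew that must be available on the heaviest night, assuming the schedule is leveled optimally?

Early-start (Signage@1, Mill lane 1@1, Stripe@1, Pave lane 2@1) gives peak 11: n1:11  n2:4  n3:2  n4:0  n5:0  n6:0  n7:0.
Shift Mill lane 1→4, Stripe→5.
Schedule Signage@1, Mill lane 1@4, Stripe@5, Pave lane 2@1: n1:4  n2:4  n3:2  n4:3  n5:4  n6:0  n7:0 — peak 4.

4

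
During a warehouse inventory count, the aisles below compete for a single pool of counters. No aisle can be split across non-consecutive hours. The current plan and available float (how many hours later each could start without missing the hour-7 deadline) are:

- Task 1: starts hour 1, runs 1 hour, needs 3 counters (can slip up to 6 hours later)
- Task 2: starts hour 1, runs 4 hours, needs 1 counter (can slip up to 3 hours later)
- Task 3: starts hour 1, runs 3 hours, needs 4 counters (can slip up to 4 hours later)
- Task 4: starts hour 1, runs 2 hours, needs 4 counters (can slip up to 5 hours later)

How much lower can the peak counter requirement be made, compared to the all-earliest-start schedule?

Early-start peak: h1:12  h2:9  h3:5  h4:1  h5:0  h6:0  h7:0 ⇒ 12.
Leveled (Task 1@1, Task 2@1, Task 3@2, Task 4@5): h1:4  h2:5  h3:5  h4:5  h5:4  h6:4  h7:0 ⇒ 5.
Reduction 12 − 5 = 7.

7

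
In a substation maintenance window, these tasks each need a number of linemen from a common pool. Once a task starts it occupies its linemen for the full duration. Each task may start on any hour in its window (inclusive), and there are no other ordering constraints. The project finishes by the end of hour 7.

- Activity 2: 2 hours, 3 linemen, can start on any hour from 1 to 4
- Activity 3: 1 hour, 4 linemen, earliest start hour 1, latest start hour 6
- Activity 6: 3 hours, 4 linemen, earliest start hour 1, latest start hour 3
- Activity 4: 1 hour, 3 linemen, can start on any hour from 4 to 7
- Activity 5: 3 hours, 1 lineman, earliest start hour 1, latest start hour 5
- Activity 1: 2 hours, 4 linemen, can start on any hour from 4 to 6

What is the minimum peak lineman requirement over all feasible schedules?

Early-start (Activity 2@1, Activity 3@1, Activity 6@1, Activity 4@4, Activity 5@1, Activity 1@4) gives peak 12: h1:12  h2:8  h3:5  h4:7  h5:4  h6:0  h7:0.
Shift Activity 6→2, Activity 5→5, Activity 1→5.
Schedule Activity 2@1, Activity 3@1, Activity 6@2, Activity 4@4, Activity 5@5, Activity 1@5: h1:7  h2:7  h3:4  h4:7  h5:5  h6:5  h7:1 — peak 7.

7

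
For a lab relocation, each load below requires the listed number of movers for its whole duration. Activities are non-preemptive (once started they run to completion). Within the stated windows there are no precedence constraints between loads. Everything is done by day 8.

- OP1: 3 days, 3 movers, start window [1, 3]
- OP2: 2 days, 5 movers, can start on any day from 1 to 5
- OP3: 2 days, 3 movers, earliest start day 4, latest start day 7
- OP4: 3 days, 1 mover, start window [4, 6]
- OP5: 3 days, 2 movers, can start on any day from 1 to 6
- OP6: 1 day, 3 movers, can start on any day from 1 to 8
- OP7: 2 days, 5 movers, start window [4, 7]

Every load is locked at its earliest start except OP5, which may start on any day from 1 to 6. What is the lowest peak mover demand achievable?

11

OP5@1: d1:13  d2:10  d3:5  d4:9  d5:9  d6:1  d7:0  d8:0 → peak 13
OP5@2: d1:11  d2:10  d3:5  d4:11  d5:9  d6:1  d7:0  d8:0 → peak 11
OP5@3: d1:11  d2:8  d3:5  d4:11  d5:11  d6:1  d7:0  d8:0 → peak 11
OP5@4: d1:11  d2:8  d3:3  d4:11  d5:11  d6:3  d7:0  d8:0 → peak 11
OP5@5: d1:11  d2:8  d3:3  d4:9  d5:11  d6:3  d7:2  d8:0 → peak 11
OP5@6: d1:11  d2:8  d3:3  d4:9  d5:9  d6:3  d7:2  d8:2 → peak 11
Best is OP5@2, peak 11.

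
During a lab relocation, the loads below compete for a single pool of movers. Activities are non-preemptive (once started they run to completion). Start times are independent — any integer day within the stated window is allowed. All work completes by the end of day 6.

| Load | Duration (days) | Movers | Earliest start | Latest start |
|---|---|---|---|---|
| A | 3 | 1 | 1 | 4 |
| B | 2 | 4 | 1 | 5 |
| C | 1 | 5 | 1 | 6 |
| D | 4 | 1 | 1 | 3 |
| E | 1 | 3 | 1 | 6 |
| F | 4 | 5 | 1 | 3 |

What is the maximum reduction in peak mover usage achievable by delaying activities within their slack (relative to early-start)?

Early-start peak: d1:19  d2:11  d3:7  d4:6  d5:0  d6:0 ⇒ 19.
Leveled (A@1, B@5, C@1, D@1, E@2, F@3): d1:7  d2:5  d3:7  d4:6  d5:9  d6:9 ⇒ 9.
Reduction 19 − 9 = 10.

10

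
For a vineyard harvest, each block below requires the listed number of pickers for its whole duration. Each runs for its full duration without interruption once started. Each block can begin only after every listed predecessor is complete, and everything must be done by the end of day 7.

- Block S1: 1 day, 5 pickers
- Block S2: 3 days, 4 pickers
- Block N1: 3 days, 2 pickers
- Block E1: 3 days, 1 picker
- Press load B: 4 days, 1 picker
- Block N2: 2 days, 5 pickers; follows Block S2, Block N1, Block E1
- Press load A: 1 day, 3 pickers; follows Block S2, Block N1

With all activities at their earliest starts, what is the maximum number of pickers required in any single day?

Early-start schedule: Block S1@1, Block S2@1, Block N1@1, Block E1@1, Press load B@1, Block N2@4, Press load A@4.
Load per day: day 1: 13, day 2: 8, day 3: 8, day 4: 9, day 5: 5, day 6: 0, day 7: 0.
Peak is 13.

13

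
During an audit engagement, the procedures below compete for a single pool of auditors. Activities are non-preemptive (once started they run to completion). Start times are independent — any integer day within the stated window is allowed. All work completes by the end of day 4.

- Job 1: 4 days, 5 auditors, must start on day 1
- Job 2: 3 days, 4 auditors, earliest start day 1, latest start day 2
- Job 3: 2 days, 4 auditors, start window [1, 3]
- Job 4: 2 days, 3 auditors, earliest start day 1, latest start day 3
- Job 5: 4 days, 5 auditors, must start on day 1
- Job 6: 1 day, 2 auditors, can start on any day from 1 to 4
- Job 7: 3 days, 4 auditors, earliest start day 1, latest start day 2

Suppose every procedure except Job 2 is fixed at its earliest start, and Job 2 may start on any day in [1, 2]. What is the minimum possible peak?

25

Job 2@1: d1:27  d2:25  d3:18  d4:10 → peak 27
Job 2@2: d1:23  d2:25  d3:18  d4:14 → peak 25
Best is Job 2@2, peak 25.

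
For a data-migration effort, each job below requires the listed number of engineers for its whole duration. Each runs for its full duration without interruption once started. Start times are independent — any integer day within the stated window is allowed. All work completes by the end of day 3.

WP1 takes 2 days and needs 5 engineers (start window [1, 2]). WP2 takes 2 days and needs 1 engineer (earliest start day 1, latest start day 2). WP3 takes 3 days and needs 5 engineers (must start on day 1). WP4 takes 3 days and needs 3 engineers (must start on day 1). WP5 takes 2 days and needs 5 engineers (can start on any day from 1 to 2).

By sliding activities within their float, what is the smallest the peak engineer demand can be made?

19

Schedule WP1@1, WP2@1, WP3@1, WP4@1, WP5@1: d1:19  d2:19  d3:8 — peak 19.
No arrangement of the 8 feasible schedules does better.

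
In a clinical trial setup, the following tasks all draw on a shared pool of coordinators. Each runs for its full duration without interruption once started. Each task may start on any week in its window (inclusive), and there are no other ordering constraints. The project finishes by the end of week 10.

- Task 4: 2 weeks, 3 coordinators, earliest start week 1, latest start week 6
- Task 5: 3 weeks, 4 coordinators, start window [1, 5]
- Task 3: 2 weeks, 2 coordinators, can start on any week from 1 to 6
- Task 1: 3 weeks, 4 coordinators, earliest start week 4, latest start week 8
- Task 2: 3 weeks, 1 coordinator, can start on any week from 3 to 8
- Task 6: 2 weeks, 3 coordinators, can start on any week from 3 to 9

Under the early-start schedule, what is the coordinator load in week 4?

8

At early start, week 4 has: Task 1, Task 2, Task 6.
Demand: 4 + 1 + 3 = 8.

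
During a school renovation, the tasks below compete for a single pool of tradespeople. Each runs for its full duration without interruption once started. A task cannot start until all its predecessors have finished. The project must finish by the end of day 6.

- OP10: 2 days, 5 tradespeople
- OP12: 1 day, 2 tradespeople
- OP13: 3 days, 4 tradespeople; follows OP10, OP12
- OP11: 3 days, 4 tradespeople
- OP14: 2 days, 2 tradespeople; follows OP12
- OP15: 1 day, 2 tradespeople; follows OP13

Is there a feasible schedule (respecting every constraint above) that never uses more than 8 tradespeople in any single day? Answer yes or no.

yes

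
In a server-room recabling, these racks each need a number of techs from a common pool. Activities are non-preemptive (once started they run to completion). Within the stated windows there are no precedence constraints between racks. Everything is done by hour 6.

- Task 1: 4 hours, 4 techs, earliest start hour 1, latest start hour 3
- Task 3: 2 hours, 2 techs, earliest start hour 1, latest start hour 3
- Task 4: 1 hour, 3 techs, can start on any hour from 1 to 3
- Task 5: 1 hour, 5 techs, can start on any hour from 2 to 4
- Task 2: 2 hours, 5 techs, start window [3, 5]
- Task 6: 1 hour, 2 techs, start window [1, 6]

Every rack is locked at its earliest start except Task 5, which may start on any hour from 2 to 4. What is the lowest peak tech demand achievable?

11

Task 5@2: h1:11  h2:11  h3:9  h4:9  h5:0  h6:0 → peak 11
Task 5@3: h1:11  h2:6  h3:14  h4:9  h5:0  h6:0 → peak 14
Task 5@4: h1:11  h2:6  h3:9  h4:14  h5:0  h6:0 → peak 14
Best is Task 5@2, peak 11.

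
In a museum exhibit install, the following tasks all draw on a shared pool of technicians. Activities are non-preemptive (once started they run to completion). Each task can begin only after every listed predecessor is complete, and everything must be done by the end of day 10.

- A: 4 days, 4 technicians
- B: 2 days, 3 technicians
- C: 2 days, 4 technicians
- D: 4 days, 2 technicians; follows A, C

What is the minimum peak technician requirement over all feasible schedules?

5

Early-start (A@1, B@1, C@1, D@5) gives peak 11: d1:11  d2:11  d3:4  d4:4  d5:2  d6:2  d7:2  d8:2  d9:0  d10:0.
Shift B→7, C→5, D→7.
Schedule A@1, B@7, C@5, D@7: d1:4  d2:4  d3:4  d4:4  d5:4  d6:4  d7:5  d8:5  d9:2  d10:2 — peak 5.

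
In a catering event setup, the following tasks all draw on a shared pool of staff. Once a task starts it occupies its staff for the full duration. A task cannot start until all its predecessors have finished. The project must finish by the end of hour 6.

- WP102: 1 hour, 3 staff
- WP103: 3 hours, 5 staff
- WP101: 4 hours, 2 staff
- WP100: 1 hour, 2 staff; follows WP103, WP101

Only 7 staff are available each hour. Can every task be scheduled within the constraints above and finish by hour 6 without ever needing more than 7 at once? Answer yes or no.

yes

Schedule WP102@1, WP103@2, WP101@1, WP100@5: h1:5  h2:7  h3:7  h4:7  h5:2  h6:0 — peak 7 ≤ 7.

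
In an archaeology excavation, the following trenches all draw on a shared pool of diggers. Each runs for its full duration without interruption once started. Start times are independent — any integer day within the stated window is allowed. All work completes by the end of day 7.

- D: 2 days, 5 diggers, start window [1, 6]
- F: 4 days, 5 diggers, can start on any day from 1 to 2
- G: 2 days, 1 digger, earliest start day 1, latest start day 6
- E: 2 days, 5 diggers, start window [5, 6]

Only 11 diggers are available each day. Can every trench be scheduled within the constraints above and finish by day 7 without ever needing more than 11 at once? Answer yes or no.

Schedule D@1, F@1, G@3, E@5: d1:10  d2:10  d3:6  d4:6  d5:5  d6:5  d7:0 — peak 10 ≤ 11.

yes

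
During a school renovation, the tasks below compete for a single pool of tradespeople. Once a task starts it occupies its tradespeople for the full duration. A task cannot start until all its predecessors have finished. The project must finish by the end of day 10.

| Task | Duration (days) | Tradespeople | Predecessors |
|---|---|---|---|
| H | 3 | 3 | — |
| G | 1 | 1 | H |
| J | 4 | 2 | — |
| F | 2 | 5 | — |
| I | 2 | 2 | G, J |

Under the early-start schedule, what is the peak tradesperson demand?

Early-start schedule: H@1, G@4, J@1, F@1, I@5.
Load per day: day 1: 10, day 2: 10, day 3: 5, day 4: 3, day 5: 2, day 6: 2, day 7: 0, day 8: 0, day 9: 0, day 10: 0.
Peak is 10.

10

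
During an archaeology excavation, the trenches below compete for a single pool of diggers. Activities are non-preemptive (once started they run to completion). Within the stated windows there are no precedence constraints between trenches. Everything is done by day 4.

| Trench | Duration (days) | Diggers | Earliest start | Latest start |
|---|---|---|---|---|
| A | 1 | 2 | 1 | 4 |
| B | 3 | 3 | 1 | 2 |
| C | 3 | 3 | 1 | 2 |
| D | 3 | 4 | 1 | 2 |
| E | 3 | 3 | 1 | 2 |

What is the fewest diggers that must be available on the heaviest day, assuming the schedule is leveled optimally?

13

Early-start (A@1, B@1, C@1, D@1, E@1) gives peak 15: d1:15  d2:13  d3:13  d4:0.
Shift E→2.
Schedule A@1, B@1, C@1, D@1, E@2: d1:12  d2:13  d3:13  d4:3 — peak 13.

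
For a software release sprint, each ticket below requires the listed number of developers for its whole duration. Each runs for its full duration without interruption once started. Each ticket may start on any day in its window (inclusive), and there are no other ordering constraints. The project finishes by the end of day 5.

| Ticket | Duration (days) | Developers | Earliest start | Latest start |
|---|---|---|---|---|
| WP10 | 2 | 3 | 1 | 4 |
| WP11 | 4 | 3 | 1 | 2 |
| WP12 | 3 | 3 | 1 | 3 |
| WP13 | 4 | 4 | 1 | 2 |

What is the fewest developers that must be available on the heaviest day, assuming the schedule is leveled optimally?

10

Early-start (WP10@1, WP11@1, WP12@1, WP13@1) gives peak 13: d1:13  d2:13  d3:10  d4:7  d5:0.
Shift WP12→3.
Schedule WP10@1, WP11@1, WP12@3, WP13@1: d1:10  d2:10  d3:10  d4:10  d5:3 — peak 10.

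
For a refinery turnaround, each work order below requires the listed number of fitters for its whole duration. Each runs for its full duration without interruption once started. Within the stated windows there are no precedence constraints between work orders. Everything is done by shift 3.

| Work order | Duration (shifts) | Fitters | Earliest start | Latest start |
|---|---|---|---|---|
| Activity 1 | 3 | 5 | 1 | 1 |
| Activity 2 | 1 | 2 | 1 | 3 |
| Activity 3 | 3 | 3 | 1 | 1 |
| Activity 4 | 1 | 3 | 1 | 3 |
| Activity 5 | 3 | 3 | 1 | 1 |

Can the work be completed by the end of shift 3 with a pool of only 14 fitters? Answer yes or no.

Schedule Activity 1@1, Activity 2@1, Activity 3@1, Activity 4@2, Activity 5@1: s1:13  s2:14  s3:11 — peak 14 ≤ 14.

yes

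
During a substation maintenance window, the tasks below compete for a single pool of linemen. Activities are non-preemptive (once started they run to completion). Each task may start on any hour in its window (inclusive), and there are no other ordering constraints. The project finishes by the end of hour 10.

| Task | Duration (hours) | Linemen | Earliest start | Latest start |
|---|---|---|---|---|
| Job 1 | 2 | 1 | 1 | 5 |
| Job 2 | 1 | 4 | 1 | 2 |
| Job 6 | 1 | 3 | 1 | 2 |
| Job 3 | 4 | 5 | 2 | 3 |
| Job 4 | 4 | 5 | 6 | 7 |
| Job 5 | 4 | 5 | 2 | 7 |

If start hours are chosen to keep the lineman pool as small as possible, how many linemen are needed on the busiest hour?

10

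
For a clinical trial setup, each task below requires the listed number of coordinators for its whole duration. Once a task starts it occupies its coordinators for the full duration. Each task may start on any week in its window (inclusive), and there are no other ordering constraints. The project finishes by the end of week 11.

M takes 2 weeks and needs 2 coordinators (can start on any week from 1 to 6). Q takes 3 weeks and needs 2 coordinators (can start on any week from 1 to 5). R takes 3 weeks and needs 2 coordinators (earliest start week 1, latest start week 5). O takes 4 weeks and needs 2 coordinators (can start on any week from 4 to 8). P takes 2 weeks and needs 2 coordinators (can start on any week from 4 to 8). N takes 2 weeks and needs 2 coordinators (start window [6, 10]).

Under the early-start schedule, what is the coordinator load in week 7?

4

At early start, week 7 has: O, N.
Demand: 2 + 2 = 4.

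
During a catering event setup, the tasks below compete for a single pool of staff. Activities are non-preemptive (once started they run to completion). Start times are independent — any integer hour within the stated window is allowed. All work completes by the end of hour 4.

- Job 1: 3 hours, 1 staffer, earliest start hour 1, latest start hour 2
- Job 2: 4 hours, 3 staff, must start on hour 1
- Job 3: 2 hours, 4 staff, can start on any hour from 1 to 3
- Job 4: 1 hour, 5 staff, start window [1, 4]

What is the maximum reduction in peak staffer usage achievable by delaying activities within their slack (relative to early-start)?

Early-start peak: h1:13  h2:8  h3:4  h4:3 ⇒ 13.
Leveled (Job 1@1, Job 2@1, Job 3@1, Job 4@4): h1:8  h2:8  h3:4  h4:8 ⇒ 8.
Reduction 13 − 8 = 5.

5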